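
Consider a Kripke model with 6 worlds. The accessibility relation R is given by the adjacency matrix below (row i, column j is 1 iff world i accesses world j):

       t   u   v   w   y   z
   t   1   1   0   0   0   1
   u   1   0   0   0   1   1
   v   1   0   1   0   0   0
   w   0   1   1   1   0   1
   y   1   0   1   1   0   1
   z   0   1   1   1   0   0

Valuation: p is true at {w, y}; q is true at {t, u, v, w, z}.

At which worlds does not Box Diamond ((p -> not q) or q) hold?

∅

t: Box Diamond ((p -> not q) or q) is T. ✗
u: Box Diamond ((p -> not q) or q) is T. ✗
v: Box Diamond ((p -> not q) or q) is T. ✗
w: Box Diamond ((p -> not q) or q) is T. ✗
y: Box Diamond ((p -> not q) or q) is T. ✗
z: Box Diamond ((p -> not q) or q) is T. ✗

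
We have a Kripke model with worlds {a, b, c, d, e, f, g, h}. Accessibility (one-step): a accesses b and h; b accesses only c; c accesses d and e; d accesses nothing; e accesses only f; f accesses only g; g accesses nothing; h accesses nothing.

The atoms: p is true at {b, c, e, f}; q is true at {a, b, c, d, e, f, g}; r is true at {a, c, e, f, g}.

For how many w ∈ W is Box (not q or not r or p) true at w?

7

a: successors {b, h}; not q or not r or p there: b:T, h:T. ✓
b: successors {c}; not q or not r or p there: c:T. ✓
c: successors {d, e}; not q or not r or p there: d:T, e:T. ✓
d: no successors, so Box (not q or not r or p) holds vacuously. ✓
e: successors {f}; not q or not r or p there: f:T. ✓
f: successors {g}; not q or not r or p there: g:F. ✗
g: no successors, so Box (not q or not r or p) holds vacuously. ✓
h: no successors, so Box (not q or not r or p) holds vacuously. ✓
Satisfying worlds: {a, b, c, d, e, g, h}.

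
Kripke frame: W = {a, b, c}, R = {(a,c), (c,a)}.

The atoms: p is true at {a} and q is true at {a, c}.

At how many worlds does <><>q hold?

a: successors {c}; <>q there: c:T. ✓
b: no successors, so <><>q fails. ✗
c: successors {a}; <>q there: a:T. ✓
Satisfying worlds: {a, c}.

2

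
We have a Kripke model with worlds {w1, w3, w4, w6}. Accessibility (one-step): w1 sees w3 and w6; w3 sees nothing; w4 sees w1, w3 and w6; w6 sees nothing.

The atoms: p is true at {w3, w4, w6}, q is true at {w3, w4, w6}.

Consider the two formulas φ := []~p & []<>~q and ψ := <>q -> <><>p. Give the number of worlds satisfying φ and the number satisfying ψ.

2 and 3

For []~p & []<>~q:
w1: []~p is F, []<>~q is F. ✗
w3: []~p is T, []<>~q is T. ✓
w4: []~p is F, []<>~q is F. ✗
w6: []~p is T, []<>~q is T. ✓
— 2 worlds.
For <>q -> <><>p:
w1: <>q is T, <><>p is F. ✗
w3: <>q is F, <><>p is F. ✓
w4: <>q is T, <><>p is T. ✓
w6: <>q is F, <><>p is F. ✓
— 3 worlds.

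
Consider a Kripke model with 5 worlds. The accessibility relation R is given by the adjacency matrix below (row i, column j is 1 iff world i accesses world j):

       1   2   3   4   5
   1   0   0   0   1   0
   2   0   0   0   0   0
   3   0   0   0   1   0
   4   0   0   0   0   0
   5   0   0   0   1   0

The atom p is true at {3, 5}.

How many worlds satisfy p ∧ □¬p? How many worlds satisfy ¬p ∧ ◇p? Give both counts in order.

2 and 0

For p ∧ □¬p:
1: p is F, □¬p is T. ✗
2: p is F, □¬p is T. ✗
3: p is T, □¬p is T. ✓
4: p is F, □¬p is T. ✗
5: p is T, □¬p is T. ✓
— 2 worlds.
For ¬p ∧ ◇p:
1: ¬p is T, ◇p is F. ✗
2: ¬p is T, ◇p is F. ✗
3: ¬p is F, ◇p is F. ✗
4: ¬p is T, ◇p is F. ✗
5: ¬p is F, ◇p is F. ✗
— 0 worlds.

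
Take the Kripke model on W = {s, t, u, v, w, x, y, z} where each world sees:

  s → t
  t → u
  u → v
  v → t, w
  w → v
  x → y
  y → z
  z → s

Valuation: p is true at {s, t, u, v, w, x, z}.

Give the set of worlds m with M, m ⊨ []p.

{s, t, u, v, w, y, z}

s: successors {t}; p there: t:T. ✓
t: successors {u}; p there: u:T. ✓
u: successors {v}; p there: v:T. ✓
v: successors {t, w}; p there: t:T, w:T. ✓
w: successors {v}; p there: v:T. ✓
x: successors {y}; p there: y:F. ✗
y: successors {z}; p there: z:T. ✓
z: successors {s}; p there: s:T. ✓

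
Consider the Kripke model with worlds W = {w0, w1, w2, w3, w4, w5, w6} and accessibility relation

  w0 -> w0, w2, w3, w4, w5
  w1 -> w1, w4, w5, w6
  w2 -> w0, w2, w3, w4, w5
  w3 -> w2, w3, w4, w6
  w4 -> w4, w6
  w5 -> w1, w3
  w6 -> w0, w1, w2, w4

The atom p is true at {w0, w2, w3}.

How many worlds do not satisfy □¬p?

5

w0: successors {w0, w2, w3, w4, w5}; ¬p there: w0:F, w2:F, w3:F, w4:T, w5:T. ✗
w1: successors {w1, w4, w5, w6}; ¬p there: w1:T, w4:T, w5:T, w6:T. ✓
w2: successors {w0, w2, w3, w4, w5}; ¬p there: w0:F, w2:F, w3:F, w4:T, w5:T. ✗
w3: successors {w2, w3, w4, w6}; ¬p there: w2:F, w3:F, w4:T, w6:T. ✗
w4: successors {w4, w6}; ¬p there: w4:T, w6:T. ✓
w5: successors {w1, w3}; ¬p there: w1:T, w3:F. ✗
w6: successors {w0, w1, w2, w4}; ¬p there: w0:F, w1:T, w2:F, w4:T. ✗
Satisfying worlds: {w1, w4}.
So □¬p fails at the other 5 worlds.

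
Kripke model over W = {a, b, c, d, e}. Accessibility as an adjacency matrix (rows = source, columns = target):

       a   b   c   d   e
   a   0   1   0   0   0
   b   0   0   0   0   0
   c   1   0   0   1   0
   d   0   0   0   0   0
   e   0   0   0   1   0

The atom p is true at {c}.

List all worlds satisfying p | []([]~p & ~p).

{a, b, c, d, e}

a: p is F, []([]~p & ~p) is T. ✓
b: p is F, []([]~p & ~p) is T. ✓
c: p is T, []([]~p & ~p) is T. ✓
d: p is F, []([]~p & ~p) is T. ✓
e: p is F, []([]~p & ~p) is T. ✓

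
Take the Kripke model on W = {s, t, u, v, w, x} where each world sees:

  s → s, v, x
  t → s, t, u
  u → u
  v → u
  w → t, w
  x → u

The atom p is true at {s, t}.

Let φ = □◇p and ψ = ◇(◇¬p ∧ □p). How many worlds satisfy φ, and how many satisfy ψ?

1 and 0

For □◇p:
s: successors {s, v, x}; ◇p there: s:T, v:F, x:F. ✗
t: successors {s, t, u}; ◇p there: s:T, t:T, u:F. ✗
u: successors {u}; ◇p there: u:F. ✗
v: successors {u}; ◇p there: u:F. ✗
w: successors {t, w}; ◇p there: t:T, w:T. ✓
x: successors {u}; ◇p there: u:F. ✗
— 1 world.
For ◇(◇¬p ∧ □p):
s: successors {s, v, x}; ◇¬p ∧ □p there: s:F, v:F, x:F. ✗
t: successors {s, t, u}; ◇¬p ∧ □p there: s:F, t:F, u:F. ✗
u: successors {u}; ◇¬p ∧ □p there: u:F. ✗
v: successors {u}; ◇¬p ∧ □p there: u:F. ✗
w: successors {t, w}; ◇¬p ∧ □p there: t:F, w:F. ✗
x: successors {u}; ◇¬p ∧ □p there: u:F. ✗
— 0 worlds.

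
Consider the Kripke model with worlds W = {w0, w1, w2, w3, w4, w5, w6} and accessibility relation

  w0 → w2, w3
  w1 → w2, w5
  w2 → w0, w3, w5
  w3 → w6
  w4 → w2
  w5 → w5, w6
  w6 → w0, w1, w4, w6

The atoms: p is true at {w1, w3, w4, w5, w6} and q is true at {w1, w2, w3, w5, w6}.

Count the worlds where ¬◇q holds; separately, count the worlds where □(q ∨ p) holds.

0 and 5

For ¬◇q:
w0: ◇q is T. ✗
w1: ◇q is T. ✗
w2: ◇q is T. ✗
w3: ◇q is T. ✗
w4: ◇q is T. ✗
w5: ◇q is T. ✗
w6: ◇q is T. ✗
— 0 worlds.
For □(q ∨ p):
w0: successors {w2, w3}; q ∨ p there: w2:T, w3:T. ✓
w1: successors {w2, w5}; q ∨ p there: w2:T, w5:T. ✓
w2: successors {w0, w3, w5}; q ∨ p there: w0:F, w3:T, w5:T. ✗
w3: successors {w6}; q ∨ p there: w6:T. ✓
w4: successors {w2}; q ∨ p there: w2:T. ✓
w5: successors {w5, w6}; q ∨ p there: w5:T, w6:T. ✓
w6: successors {w0, w1, w4, w6}; q ∨ p there: w0:F, w1:T, w4:T, w6:T. ✗
— 5 worlds.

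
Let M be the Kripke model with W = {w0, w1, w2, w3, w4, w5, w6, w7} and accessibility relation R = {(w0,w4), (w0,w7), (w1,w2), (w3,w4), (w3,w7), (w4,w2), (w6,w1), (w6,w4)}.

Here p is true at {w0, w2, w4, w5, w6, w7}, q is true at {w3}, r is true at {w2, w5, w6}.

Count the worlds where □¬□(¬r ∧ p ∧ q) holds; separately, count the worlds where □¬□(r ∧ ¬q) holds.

4 and 3

For □¬□(¬r ∧ p ∧ q):
w0: successors {w4, w7}; ¬□(¬r ∧ p ∧ q) there: w4:T, w7:F. ✗
w1: successors {w2}; ¬□(¬r ∧ p ∧ q) there: w2:F. ✗
w2: no successors, so □¬□(¬r ∧ p ∧ q) holds vacuously. ✓
w3: successors {w4, w7}; ¬□(¬r ∧ p ∧ q) there: w4:T, w7:F. ✗
w4: successors {w2}; ¬□(¬r ∧ p ∧ q) there: w2:F. ✗
w5: no successors, so □¬□(¬r ∧ p ∧ q) holds vacuously. ✓
w6: successors {w1, w4}; ¬□(¬r ∧ p ∧ q) there: w1:T, w4:T. ✓
w7: no successors, so □¬□(¬r ∧ p ∧ q) holds vacuously. ✓
— 4 worlds.
For □¬□(r ∧ ¬q):
w0: successors {w4, w7}; ¬□(r ∧ ¬q) there: w4:F, w7:F. ✗
w1: successors {w2}; ¬□(r ∧ ¬q) there: w2:F. ✗
w2: no successors, so □¬□(r ∧ ¬q) holds vacuously. ✓
w3: successors {w4, w7}; ¬□(r ∧ ¬q) there: w4:F, w7:F. ✗
w4: successors {w2}; ¬□(r ∧ ¬q) there: w2:F. ✗
w5: no successors, so □¬□(r ∧ ¬q) holds vacuously. ✓
w6: successors {w1, w4}; ¬□(r ∧ ¬q) there: w1:F, w4:F. ✗
w7: no successors, so □¬□(r ∧ ¬q) holds vacuously. ✓
— 3 worlds.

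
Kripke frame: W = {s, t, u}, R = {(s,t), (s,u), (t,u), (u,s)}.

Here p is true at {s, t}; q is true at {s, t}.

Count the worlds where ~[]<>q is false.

2

s: []<>q is F. ✓
t: []<>q is T. ✗
u: []<>q is T. ✗
Satisfying worlds: {s}.
So ~[]<>q fails at the other 2 worlds.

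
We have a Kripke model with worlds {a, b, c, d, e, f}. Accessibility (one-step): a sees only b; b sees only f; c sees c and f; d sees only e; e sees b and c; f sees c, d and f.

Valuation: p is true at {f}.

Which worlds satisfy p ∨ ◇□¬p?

{d, f}

a: p is F, ◇□¬p is F. ✗
b: p is F, ◇□¬p is F. ✗
c: p is F, ◇□¬p is F. ✗
d: p is F, ◇□¬p is T. ✓
e: p is F, ◇□¬p is F. ✗
f: p is T, ◇□¬p is T. ✓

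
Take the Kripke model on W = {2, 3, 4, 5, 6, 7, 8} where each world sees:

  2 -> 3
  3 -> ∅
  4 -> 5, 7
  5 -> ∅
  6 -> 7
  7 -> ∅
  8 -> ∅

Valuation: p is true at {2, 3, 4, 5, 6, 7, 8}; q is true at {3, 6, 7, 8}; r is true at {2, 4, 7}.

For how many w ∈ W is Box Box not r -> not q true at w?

3

2: Box Box not r is T, not q is T. ✓
3: Box Box not r is T, not q is F. ✗
4: Box Box not r is T, not q is T. ✓
5: Box Box not r is T, not q is T. ✓
6: Box Box not r is T, not q is F. ✗
7: Box Box not r is T, not q is F. ✗
8: Box Box not r is T, not q is F. ✗
Satisfying worlds: {2, 4, 5}.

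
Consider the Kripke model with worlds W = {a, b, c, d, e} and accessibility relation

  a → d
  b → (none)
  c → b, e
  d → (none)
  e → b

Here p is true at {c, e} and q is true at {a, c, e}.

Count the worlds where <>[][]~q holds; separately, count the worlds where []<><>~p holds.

For <>[][]~q:
a: successors {d}; [][]~q there: d:T. ✓
b: no successors, so <>[][]~q fails. ✗
c: successors {b, e}; [][]~q there: b:T, e:T. ✓
d: no successors, so <>[][]~q fails. ✗
e: successors {b}; [][]~q there: b:T. ✓
— 3 worlds.
For []<><>~p:
a: successors {d}; <><>~p there: d:F. ✗
b: no successors, so []<><>~p holds vacuously. ✓
c: successors {b, e}; <><>~p there: b:F, e:F. ✗
d: no successors, so []<><>~p holds vacuously. ✓
e: successors {b}; <><>~p there: b:F. ✗
— 2 worlds.

3 and 2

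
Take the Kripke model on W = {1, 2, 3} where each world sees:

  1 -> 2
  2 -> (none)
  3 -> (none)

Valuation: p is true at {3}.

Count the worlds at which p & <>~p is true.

1: p is F, <>~p is T. ✗
2: p is F, <>~p is F. ✗
3: p is T, <>~p is F. ✗
Satisfying worlds: ∅.

0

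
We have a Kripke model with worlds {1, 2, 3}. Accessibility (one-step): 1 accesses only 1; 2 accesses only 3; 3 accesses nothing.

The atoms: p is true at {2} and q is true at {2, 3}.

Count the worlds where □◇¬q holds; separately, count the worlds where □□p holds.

2 and 2

For □◇¬q:
1: successors {1}; ◇¬q there: 1:T. ✓
2: successors {3}; ◇¬q there: 3:F. ✗
3: no successors, so □◇¬q holds vacuously. ✓
— 2 worlds.
For □□p:
1: successors {1}; □p there: 1:F. ✗
2: successors {3}; □p there: 3:T. ✓
3: no successors, so □□p holds vacuously. ✓
— 2 worlds.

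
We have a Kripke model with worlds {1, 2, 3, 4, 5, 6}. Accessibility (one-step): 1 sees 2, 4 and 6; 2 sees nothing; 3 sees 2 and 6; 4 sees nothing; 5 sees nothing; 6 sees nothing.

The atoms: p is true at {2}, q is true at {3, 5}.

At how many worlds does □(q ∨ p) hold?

1: successors {2, 4, 6}; q ∨ p there: 2:T, 4:F, 6:F. ✗
2: no successors, so □(q ∨ p) holds vacuously. ✓
3: successors {2, 6}; q ∨ p there: 2:T, 6:F. ✗
4: no successors, so □(q ∨ p) holds vacuously. ✓
5: no successors, so □(q ∨ p) holds vacuously. ✓
6: no successors, so □(q ∨ p) holds vacuously. ✓
Satisfying worlds: {2, 4, 5, 6}.

4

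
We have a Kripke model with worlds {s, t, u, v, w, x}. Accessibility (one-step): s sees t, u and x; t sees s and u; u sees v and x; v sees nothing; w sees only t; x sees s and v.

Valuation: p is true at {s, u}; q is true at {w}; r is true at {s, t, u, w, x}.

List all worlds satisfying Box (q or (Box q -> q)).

{s, t, v, w}

s: successors {t, u, x}; q or (Box q -> q) there: t:T, u:T, x:T. ✓
t: successors {s, u}; q or (Box q -> q) there: s:T, u:T. ✓
u: successors {v, x}; q or (Box q -> q) there: v:F, x:T. ✗
v: no successors, so Box (q or (Box q -> q)) holds vacuously. ✓
w: successors {t}; q or (Box q -> q) there: t:T. ✓
x: successors {s, v}; q or (Box q -> q) there: s:T, v:F. ✗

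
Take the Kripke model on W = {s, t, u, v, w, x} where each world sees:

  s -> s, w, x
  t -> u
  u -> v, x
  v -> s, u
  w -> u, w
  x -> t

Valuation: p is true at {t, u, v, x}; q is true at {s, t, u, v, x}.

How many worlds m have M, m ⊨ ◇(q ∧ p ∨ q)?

s: successors {s, w, x}; q ∧ p ∨ q there: s:T, w:F, x:T. ✓
t: successors {u}; q ∧ p ∨ q there: u:T. ✓
u: successors {v, x}; q ∧ p ∨ q there: v:T, x:T. ✓
v: successors {s, u}; q ∧ p ∨ q there: s:T, u:T. ✓
w: successors {u, w}; q ∧ p ∨ q there: u:T, w:F. ✓
x: successors {t}; q ∧ p ∨ q there: t:T. ✓
Satisfying worlds: {s, t, u, v, w, x}.

6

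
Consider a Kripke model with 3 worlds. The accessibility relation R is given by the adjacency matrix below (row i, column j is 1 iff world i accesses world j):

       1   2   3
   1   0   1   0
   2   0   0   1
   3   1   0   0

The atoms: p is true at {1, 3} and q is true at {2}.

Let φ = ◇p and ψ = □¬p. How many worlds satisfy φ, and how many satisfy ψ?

For ◇p:
1: successors {2}; p there: 2:F. ✗
2: successors {3}; p there: 3:T. ✓
3: successors {1}; p there: 1:T. ✓
— 2 worlds.
For □¬p:
1: successors {2}; ¬p there: 2:T. ✓
2: successors {3}; ¬p there: 3:F. ✗
3: successors {1}; ¬p there: 1:F. ✗
— 1 world.

2 and 1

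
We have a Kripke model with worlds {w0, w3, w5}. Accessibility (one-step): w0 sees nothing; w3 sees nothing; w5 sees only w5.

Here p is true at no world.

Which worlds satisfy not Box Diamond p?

w0: Box Diamond p is T. ✗
w3: Box Diamond p is T. ✗
w5: Box Diamond p is F. ✓

{w5}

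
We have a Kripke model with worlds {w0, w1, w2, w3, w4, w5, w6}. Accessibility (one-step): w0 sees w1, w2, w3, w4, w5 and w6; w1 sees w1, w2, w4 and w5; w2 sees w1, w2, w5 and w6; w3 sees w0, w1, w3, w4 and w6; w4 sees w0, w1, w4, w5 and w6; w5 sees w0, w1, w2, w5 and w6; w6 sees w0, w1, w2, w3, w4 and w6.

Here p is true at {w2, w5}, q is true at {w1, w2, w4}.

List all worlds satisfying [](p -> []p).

w0: successors {w1, w2, w3, w4, w5, w6}; p -> []p there: w1:T, w2:F, w3:T, w4:T, w5:F, w6:T. ✗
w1: successors {w1, w2, w4, w5}; p -> []p there: w1:T, w2:F, w4:T, w5:F. ✗
w2: successors {w1, w2, w5, w6}; p -> []p there: w1:T, w2:F, w5:F, w6:T. ✗
w3: successors {w0, w1, w3, w4, w6}; p -> []p there: w0:T, w1:T, w3:T, w4:T, w6:T. ✓
w4: successors {w0, w1, w4, w5, w6}; p -> []p there: w0:T, w1:T, w4:T, w5:F, w6:T. ✗
w5: successors {w0, w1, w2, w5, w6}; p -> []p there: w0:T, w1:T, w2:F, w5:F, w6:T. ✗
w6: successors {w0, w1, w2, w3, w4, w6}; p -> []p there: w0:T, w1:T, w2:F, w3:T, w4:T, w6:T. ✗

{w3}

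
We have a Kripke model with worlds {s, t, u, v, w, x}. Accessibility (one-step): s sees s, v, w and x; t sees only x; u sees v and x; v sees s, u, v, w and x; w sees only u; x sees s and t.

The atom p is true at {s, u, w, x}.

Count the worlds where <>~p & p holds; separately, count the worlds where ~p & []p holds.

3 and 1

For <>~p & p:
s: <>~p is T, p is T. ✓
t: <>~p is F, p is F. ✗
u: <>~p is T, p is T. ✓
v: <>~p is T, p is F. ✗
w: <>~p is F, p is T. ✗
x: <>~p is T, p is T. ✓
— 3 worlds.
For ~p & []p:
s: ~p is F, []p is F. ✗
t: ~p is T, []p is T. ✓
u: ~p is F, []p is F. ✗
v: ~p is T, []p is F. ✗
w: ~p is F, []p is T. ✗
x: ~p is F, []p is F. ✗
— 1 world.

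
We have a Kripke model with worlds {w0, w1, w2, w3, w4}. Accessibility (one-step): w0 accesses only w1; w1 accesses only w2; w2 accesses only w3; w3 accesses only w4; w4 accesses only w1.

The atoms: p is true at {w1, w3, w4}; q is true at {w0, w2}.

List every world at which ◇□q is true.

{w0, w4}

w0: successors {w1}; □q there: w1:T. ✓
w1: successors {w2}; □q there: w2:F. ✗
w2: successors {w3}; □q there: w3:F. ✗
w3: successors {w4}; □q there: w4:F. ✗
w4: successors {w1}; □q there: w1:T. ✓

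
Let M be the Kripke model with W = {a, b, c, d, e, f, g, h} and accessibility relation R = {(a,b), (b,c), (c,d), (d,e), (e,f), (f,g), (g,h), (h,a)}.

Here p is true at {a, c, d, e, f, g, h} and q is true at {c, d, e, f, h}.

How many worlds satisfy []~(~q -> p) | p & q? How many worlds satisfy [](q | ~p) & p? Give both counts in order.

For []~(~q -> p) | p & q:
a: []~(~q -> p) is T, p & q is F. ✓
b: []~(~q -> p) is F, p & q is F. ✗
c: []~(~q -> p) is F, p & q is T. ✓
d: []~(~q -> p) is F, p & q is T. ✓
e: []~(~q -> p) is F, p & q is T. ✓
f: []~(~q -> p) is F, p & q is T. ✓
g: []~(~q -> p) is F, p & q is F. ✗
h: []~(~q -> p) is F, p & q is T. ✓
— 6 worlds.
For [](q | ~p) & p:
a: [](q | ~p) is T, p is T. ✓
b: [](q | ~p) is T, p is F. ✗
c: [](q | ~p) is T, p is T. ✓
d: [](q | ~p) is T, p is T. ✓
e: [](q | ~p) is T, p is T. ✓
f: [](q | ~p) is F, p is T. ✗
g: [](q | ~p) is T, p is T. ✓
h: [](q | ~p) is F, p is T. ✗
— 5 worlds.

6 and 5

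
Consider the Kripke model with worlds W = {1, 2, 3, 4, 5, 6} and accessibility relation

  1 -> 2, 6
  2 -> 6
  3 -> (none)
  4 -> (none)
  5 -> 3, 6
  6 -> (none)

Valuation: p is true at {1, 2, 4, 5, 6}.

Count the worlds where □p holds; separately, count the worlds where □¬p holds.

5 and 3

For □p:
1: successors {2, 6}; p there: 2:T, 6:T. ✓
2: successors {6}; p there: 6:T. ✓
3: no successors, so □p holds vacuously. ✓
4: no successors, so □p holds vacuously. ✓
5: successors {3, 6}; p there: 3:F, 6:T. ✗
6: no successors, so □p holds vacuously. ✓
— 5 worlds.
For □¬p:
1: successors {2, 6}; ¬p there: 2:F, 6:F. ✗
2: successors {6}; ¬p there: 6:F. ✗
3: no successors, so □¬p holds vacuously. ✓
4: no successors, so □¬p holds vacuously. ✓
5: successors {3, 6}; ¬p there: 3:T, 6:F. ✗
6: no successors, so □¬p holds vacuously. ✓
— 3 worlds.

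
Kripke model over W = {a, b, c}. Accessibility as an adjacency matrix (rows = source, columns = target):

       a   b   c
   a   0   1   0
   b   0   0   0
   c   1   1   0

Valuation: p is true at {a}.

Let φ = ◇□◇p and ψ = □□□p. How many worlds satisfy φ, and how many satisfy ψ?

2 and 3

For ◇□◇p:
a: successors {b}; □◇p there: b:T. ✓
b: no successors, so ◇□◇p fails. ✗
c: successors {a, b}; □◇p there: a:F, b:T. ✓
— 2 worlds.
For □□□p:
a: successors {b}; □□p there: b:T. ✓
b: no successors, so □□□p holds vacuously. ✓
c: successors {a, b}; □□p there: a:T, b:T. ✓
— 3 worlds.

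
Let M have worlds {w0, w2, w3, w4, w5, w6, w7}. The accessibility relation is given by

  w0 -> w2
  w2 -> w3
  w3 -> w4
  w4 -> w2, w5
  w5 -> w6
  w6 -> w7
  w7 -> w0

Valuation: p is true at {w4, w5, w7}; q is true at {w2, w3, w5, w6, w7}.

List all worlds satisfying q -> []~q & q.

{w0, w3, w4, w7}

w0: q is F, []~q & q is F. ✓
w2: q is T, []~q & q is F. ✗
w3: q is T, []~q & q is T. ✓
w4: q is F, []~q & q is F. ✓
w5: q is T, []~q & q is F. ✗
w6: q is T, []~q & q is F. ✗
w7: q is T, []~q & q is T. ✓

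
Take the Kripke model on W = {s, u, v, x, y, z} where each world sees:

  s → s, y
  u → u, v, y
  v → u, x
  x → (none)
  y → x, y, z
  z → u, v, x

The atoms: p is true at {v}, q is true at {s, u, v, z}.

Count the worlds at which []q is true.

s: successors {s, y}; q there: s:T, y:F. ✗
u: successors {u, v, y}; q there: u:T, v:T, y:F. ✗
v: successors {u, x}; q there: u:T, x:F. ✗
x: no successors, so []q holds vacuously. ✓
y: successors {x, y, z}; q there: x:F, y:F, z:T. ✗
z: successors {u, v, x}; q there: u:T, v:T, x:F. ✗
Satisfying worlds: {x}.

1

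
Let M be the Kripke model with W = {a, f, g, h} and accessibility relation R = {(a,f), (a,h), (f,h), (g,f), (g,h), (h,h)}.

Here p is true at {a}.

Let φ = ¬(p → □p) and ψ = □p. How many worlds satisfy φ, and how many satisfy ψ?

1 and 0

For ¬(p → □p):
a: p → □p is F. ✓
f: p → □p is T. ✗
g: p → □p is T. ✗
h: p → □p is T. ✗
— 1 world.
For □p:
a: successors {f, h}; p there: f:F, h:F. ✗
f: successors {h}; p there: h:F. ✗
g: successors {f, h}; p there: f:F, h:F. ✗
h: successors {h}; p there: h:F. ✗
— 0 worlds.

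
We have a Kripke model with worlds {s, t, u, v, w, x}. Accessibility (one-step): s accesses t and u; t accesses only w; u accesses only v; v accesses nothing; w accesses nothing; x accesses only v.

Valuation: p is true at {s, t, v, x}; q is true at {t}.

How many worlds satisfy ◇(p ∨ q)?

3

s: successors {t, u}; p ∨ q there: t:T, u:F. ✓
t: successors {w}; p ∨ q there: w:F. ✗
u: successors {v}; p ∨ q there: v:T. ✓
v: no successors, so ◇(p ∨ q) fails. ✗
w: no successors, so ◇(p ∨ q) fails. ✗
x: successors {v}; p ∨ q there: v:T. ✓
Satisfying worlds: {s, u, x}.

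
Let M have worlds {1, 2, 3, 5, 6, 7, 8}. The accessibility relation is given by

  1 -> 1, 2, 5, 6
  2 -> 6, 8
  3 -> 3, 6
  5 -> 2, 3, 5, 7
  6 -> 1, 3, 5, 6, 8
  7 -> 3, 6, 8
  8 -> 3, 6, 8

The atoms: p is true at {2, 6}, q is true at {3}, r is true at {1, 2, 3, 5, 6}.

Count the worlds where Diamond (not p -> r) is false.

0

1: successors {1, 2, 5, 6}; not p -> r there: 1:T, 2:T, 5:T, 6:T. ✓
2: successors {6, 8}; not p -> r there: 6:T, 8:F. ✓
3: successors {3, 6}; not p -> r there: 3:T, 6:T. ✓
5: successors {2, 3, 5, 7}; not p -> r there: 2:T, 3:T, 5:T, 7:F. ✓
6: successors {1, 3, 5, 6, 8}; not p -> r there: 1:T, 3:T, 5:T, 6:T, 8:F. ✓
7: successors {3, 6, 8}; not p -> r there: 3:T, 6:T, 8:F. ✓
8: successors {3, 6, 8}; not p -> r there: 3:T, 6:T, 8:F. ✓
Satisfying worlds: {1, 2, 3, 5, 6, 7, 8}.
So Diamond (not p -> r) fails at the other 0 worlds.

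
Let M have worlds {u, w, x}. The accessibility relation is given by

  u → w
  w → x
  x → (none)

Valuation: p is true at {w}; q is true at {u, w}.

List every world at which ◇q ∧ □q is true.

u: ◇q is T, □q is T. ✓
w: ◇q is F, □q is F. ✗
x: ◇q is F, □q is T. ✗

{u}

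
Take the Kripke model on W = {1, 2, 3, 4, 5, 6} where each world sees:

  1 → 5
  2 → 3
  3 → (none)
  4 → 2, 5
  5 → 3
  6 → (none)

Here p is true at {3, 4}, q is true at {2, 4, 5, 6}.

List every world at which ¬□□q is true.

1: □□q is F. ✓
2: □□q is T. ✗
3: □□q is T. ✗
4: □□q is F. ✓
5: □□q is T. ✗
6: □□q is T. ✗

{1, 4}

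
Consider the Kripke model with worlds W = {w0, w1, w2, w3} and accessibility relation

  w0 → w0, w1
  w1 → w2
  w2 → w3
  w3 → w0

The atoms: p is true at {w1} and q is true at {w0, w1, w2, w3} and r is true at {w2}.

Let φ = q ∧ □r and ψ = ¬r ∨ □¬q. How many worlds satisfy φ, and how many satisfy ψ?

1 and 3

For q ∧ □r:
w0: q is T, □r is F. ✗
w1: q is T, □r is T. ✓
w2: q is T, □r is F. ✗
w3: q is T, □r is F. ✗
— 1 world.
For ¬r ∨ □¬q:
w0: ¬r is T, □¬q is F. ✓
w1: ¬r is T, □¬q is F. ✓
w2: ¬r is F, □¬q is F. ✗
w3: ¬r is T, □¬q is F. ✓
— 3 worlds.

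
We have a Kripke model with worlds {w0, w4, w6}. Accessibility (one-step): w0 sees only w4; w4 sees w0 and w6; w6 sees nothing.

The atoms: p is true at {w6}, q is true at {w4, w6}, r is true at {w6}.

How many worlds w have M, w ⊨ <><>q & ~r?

w0: <><>q is T, ~r is T. ✓
w4: <><>q is T, ~r is T. ✓
w6: <><>q is F, ~r is F. ✗
Satisfying worlds: {w0, w4}.

2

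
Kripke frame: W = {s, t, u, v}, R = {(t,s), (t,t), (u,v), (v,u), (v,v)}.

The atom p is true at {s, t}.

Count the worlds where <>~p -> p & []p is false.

2

s: <>~p is F, p & []p is T. ✓
t: <>~p is F, p & []p is T. ✓
u: <>~p is T, p & []p is F. ✗
v: <>~p is T, p & []p is F. ✗
Satisfying worlds: {s, t}.
So <>~p -> p & []p fails at the other 2 worlds.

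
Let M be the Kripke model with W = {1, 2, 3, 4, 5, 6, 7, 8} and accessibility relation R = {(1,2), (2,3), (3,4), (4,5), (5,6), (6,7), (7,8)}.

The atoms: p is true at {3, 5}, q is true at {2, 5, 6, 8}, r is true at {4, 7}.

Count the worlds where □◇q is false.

1: successors {2}; ◇q there: 2:F. ✗
2: successors {3}; ◇q there: 3:F. ✗
3: successors {4}; ◇q there: 4:T. ✓
4: successors {5}; ◇q there: 5:T. ✓
5: successors {6}; ◇q there: 6:F. ✗
6: successors {7}; ◇q there: 7:T. ✓
7: successors {8}; ◇q there: 8:F. ✗
8: no successors, so □◇q holds vacuously. ✓
Satisfying worlds: {3, 4, 6, 8}.
So □◇q fails at the other 4 worlds.

4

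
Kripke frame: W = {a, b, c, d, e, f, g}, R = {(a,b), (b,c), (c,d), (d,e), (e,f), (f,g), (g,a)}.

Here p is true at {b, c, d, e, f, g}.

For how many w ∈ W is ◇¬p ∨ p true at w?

6

a: ◇¬p is F, p is F. ✗
b: ◇¬p is F, p is T. ✓
c: ◇¬p is F, p is T. ✓
d: ◇¬p is F, p is T. ✓
e: ◇¬p is F, p is T. ✓
f: ◇¬p is F, p is T. ✓
g: ◇¬p is T, p is T. ✓
Satisfying worlds: {b, c, d, e, f, g}.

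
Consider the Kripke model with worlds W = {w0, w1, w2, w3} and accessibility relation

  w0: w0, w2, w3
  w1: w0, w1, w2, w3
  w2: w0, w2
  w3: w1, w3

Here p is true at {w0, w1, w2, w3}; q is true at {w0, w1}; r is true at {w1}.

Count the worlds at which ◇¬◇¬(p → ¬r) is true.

w0: successors {w0, w2, w3}; ¬◇¬(p → ¬r) there: w0:T, w2:T, w3:F. ✓
w1: successors {w0, w1, w2, w3}; ¬◇¬(p → ¬r) there: w0:T, w1:F, w2:T, w3:F. ✓
w2: successors {w0, w2}; ¬◇¬(p → ¬r) there: w0:T, w2:T. ✓
w3: successors {w1, w3}; ¬◇¬(p → ¬r) there: w1:F, w3:F. ✗
Satisfying worlds: {w0, w1, w2}.

3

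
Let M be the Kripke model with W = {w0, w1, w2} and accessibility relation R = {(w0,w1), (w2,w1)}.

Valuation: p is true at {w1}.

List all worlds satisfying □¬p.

{w1}

w0: successors {w1}; ¬p there: w1:F. ✗
w1: no successors, so □¬p holds vacuously. ✓
w2: successors {w1}; ¬p there: w1:F. ✗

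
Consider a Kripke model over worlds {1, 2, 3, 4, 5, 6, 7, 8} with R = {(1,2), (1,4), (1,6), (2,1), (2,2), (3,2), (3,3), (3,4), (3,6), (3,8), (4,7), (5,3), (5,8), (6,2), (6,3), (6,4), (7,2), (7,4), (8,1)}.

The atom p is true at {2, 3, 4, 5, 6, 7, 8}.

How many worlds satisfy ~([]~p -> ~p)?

1: []~p -> ~p is T. ✗
2: []~p -> ~p is T. ✗
3: []~p -> ~p is T. ✗
4: []~p -> ~p is T. ✗
5: []~p -> ~p is T. ✗
6: []~p -> ~p is T. ✗
7: []~p -> ~p is T. ✗
8: []~p -> ~p is F. ✓
Satisfying worlds: {8}.

1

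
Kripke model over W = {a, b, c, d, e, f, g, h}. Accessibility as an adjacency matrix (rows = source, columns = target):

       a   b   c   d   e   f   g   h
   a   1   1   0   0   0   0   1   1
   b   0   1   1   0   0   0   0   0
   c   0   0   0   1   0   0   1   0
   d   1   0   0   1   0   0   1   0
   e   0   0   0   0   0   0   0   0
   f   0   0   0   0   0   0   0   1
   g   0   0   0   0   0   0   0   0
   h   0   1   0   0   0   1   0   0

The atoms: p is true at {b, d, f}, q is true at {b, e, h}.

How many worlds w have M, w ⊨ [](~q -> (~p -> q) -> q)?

5

a: successors {a, b, g, h}; ~q -> (~p -> q) -> q there: a:T, b:T, g:T, h:T. ✓
b: successors {b, c}; ~q -> (~p -> q) -> q there: b:T, c:T. ✓
c: successors {d, g}; ~q -> (~p -> q) -> q there: d:F, g:T. ✗
d: successors {a, d, g}; ~q -> (~p -> q) -> q there: a:T, d:F, g:T. ✗
e: no successors, so [](~q -> (~p -> q) -> q) holds vacuously. ✓
f: successors {h}; ~q -> (~p -> q) -> q there: h:T. ✓
g: no successors, so [](~q -> (~p -> q) -> q) holds vacuously. ✓
h: successors {b, f}; ~q -> (~p -> q) -> q there: b:T, f:F. ✗
Satisfying worlds: {a, b, e, f, g}.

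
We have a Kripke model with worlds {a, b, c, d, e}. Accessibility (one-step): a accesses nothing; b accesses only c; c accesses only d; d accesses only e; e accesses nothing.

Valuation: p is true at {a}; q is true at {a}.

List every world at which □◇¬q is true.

{a, b, c, e}

a: no successors, so □◇¬q holds vacuously. ✓
b: successors {c}; ◇¬q there: c:T. ✓
c: successors {d}; ◇¬q there: d:T. ✓
d: successors {e}; ◇¬q there: e:F. ✗
e: no successors, so □◇¬q holds vacuously. ✓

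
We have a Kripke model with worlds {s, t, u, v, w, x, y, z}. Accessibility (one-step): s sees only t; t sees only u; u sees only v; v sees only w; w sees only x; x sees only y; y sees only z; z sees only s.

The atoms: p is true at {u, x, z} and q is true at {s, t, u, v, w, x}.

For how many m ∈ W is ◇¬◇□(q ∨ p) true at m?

s: successors {t}; ¬◇□(q ∨ p) there: t:F. ✗
t: successors {u}; ¬◇□(q ∨ p) there: u:F. ✗
u: successors {v}; ¬◇□(q ∨ p) there: v:F. ✗
v: successors {w}; ¬◇□(q ∨ p) there: w:T. ✓
w: successors {x}; ¬◇□(q ∨ p) there: x:F. ✗
x: successors {y}; ¬◇□(q ∨ p) there: y:F. ✗
y: successors {z}; ¬◇□(q ∨ p) there: z:F. ✗
z: successors {s}; ¬◇□(q ∨ p) there: s:F. ✗
Satisfying worlds: {v}.

1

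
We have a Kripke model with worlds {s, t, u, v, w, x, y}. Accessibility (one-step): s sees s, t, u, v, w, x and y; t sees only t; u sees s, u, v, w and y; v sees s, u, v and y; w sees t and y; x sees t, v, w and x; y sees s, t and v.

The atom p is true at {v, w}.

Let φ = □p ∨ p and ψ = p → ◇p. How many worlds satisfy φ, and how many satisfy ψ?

For □p ∨ p:
s: □p is F, p is F. ✗
t: □p is F, p is F. ✗
u: □p is F, p is F. ✗
v: □p is F, p is T. ✓
w: □p is F, p is T. ✓
x: □p is F, p is F. ✗
y: □p is F, p is F. ✗
— 2 worlds.
For p → ◇p:
s: p is F, ◇p is T. ✓
t: p is F, ◇p is F. ✓
u: p is F, ◇p is T. ✓
v: p is T, ◇p is T. ✓
w: p is T, ◇p is F. ✗
x: p is F, ◇p is T. ✓
y: p is F, ◇p is T. ✓
— 6 worlds.

2 and 6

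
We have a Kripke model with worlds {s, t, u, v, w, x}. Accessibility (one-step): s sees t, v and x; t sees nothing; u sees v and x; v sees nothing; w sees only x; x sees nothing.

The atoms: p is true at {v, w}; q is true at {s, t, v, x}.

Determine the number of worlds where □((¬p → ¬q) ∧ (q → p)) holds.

s: successors {t, v, x}; (¬p → ¬q) ∧ (q → p) there: t:F, v:T, x:F. ✗
t: no successors, so □((¬p → ¬q) ∧ (q → p)) holds vacuously. ✓
u: successors {v, x}; (¬p → ¬q) ∧ (q → p) there: v:T, x:F. ✗
v: no successors, so □((¬p → ¬q) ∧ (q → p)) holds vacuously. ✓
w: successors {x}; (¬p → ¬q) ∧ (q → p) there: x:F. ✗
x: no successors, so □((¬p → ¬q) ∧ (q → p)) holds vacuously. ✓
Satisfying worlds: {t, v, x}.

3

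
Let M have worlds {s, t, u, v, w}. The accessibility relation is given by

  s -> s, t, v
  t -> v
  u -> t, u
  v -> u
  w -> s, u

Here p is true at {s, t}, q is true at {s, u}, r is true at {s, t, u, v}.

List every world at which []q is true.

{v, w}

s: successors {s, t, v}; q there: s:T, t:F, v:F. ✗
t: successors {v}; q there: v:F. ✗
u: successors {t, u}; q there: t:F, u:T. ✗
v: successors {u}; q there: u:T. ✓
w: successors {s, u}; q there: s:T, u:T. ✓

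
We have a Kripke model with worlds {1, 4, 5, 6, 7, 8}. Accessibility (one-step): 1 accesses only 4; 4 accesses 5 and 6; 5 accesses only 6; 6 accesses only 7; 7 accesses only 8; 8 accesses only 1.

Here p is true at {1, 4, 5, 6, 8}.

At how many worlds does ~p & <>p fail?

5

1: ~p is F, <>p is T. ✗
4: ~p is F, <>p is T. ✗
5: ~p is F, <>p is T. ✗
6: ~p is F, <>p is F. ✗
7: ~p is T, <>p is T. ✓
8: ~p is F, <>p is T. ✗
Satisfying worlds: {7}.
So ~p & <>p fails at the other 5 worlds.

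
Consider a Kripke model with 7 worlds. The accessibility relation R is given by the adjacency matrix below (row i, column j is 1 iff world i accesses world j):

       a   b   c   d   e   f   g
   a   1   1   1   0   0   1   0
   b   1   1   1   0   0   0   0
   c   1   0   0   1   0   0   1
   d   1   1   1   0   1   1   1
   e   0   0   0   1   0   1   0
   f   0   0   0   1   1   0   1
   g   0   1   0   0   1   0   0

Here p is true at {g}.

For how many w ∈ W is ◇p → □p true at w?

a: ◇p is F, □p is F. ✓
b: ◇p is F, □p is F. ✓
c: ◇p is T, □p is F. ✗
d: ◇p is T, □p is F. ✗
e: ◇p is F, □p is F. ✓
f: ◇p is T, □p is F. ✗
g: ◇p is F, □p is F. ✓
Satisfying worlds: {a, b, e, g}.

4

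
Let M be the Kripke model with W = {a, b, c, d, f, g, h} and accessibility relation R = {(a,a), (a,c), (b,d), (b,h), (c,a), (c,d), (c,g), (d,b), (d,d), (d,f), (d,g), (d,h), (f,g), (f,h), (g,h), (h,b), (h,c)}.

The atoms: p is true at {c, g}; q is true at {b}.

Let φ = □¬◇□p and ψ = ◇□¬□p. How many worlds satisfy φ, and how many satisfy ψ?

7 and 7

For □¬◇□p:
a: successors {a, c}; ¬◇□p there: a:T, c:T. ✓
b: successors {d, h}; ¬◇□p there: d:T, h:T. ✓
c: successors {a, d, g}; ¬◇□p there: a:T, d:T, g:T. ✓
d: successors {b, d, f, g, h}; ¬◇□p there: b:T, d:T, f:T, g:T, h:T. ✓
f: successors {g, h}; ¬◇□p there: g:T, h:T. ✓
g: successors {h}; ¬◇□p there: h:T. ✓
h: successors {b, c}; ¬◇□p there: b:T, c:T. ✓
— 7 worlds.
For ◇□¬□p:
a: successors {a, c}; □¬□p there: a:T, c:T. ✓
b: successors {d, h}; □¬□p there: d:T, h:T. ✓
c: successors {a, d, g}; □¬□p there: a:T, d:T, g:T. ✓
d: successors {b, d, f, g, h}; □¬□p there: b:T, d:T, f:T, g:T, h:T. ✓
f: successors {g, h}; □¬□p there: g:T, h:T. ✓
g: successors {h}; □¬□p there: h:T. ✓
h: successors {b, c}; □¬□p there: b:T, c:T. ✓
— 7 worlds.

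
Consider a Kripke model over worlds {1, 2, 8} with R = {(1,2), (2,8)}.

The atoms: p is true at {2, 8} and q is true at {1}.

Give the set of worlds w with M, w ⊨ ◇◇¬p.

1: successors {2}; ◇¬p there: 2:F. ✗
2: successors {8}; ◇¬p there: 8:F. ✗
8: no successors, so ◇◇¬p fails. ✗

∅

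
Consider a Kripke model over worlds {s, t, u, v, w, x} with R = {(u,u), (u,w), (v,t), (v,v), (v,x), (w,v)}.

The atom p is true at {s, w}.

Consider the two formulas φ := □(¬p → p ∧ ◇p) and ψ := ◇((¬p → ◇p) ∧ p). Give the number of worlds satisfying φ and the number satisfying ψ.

3 and 1

For □(¬p → p ∧ ◇p):
s: no successors, so □(¬p → p ∧ ◇p) holds vacuously. ✓
t: no successors, so □(¬p → p ∧ ◇p) holds vacuously. ✓
u: successors {u, w}; ¬p → p ∧ ◇p there: u:F, w:T. ✗
v: successors {t, v, x}; ¬p → p ∧ ◇p there: t:F, v:F, x:F. ✗
w: successors {v}; ¬p → p ∧ ◇p there: v:F. ✗
x: no successors, so □(¬p → p ∧ ◇p) holds vacuously. ✓
— 3 worlds.
For ◇((¬p → ◇p) ∧ p):
s: no successors, so ◇((¬p → ◇p) ∧ p) fails. ✗
t: no successors, so ◇((¬p → ◇p) ∧ p) fails. ✗
u: successors {u, w}; (¬p → ◇p) ∧ p there: u:F, w:T. ✓
v: successors {t, v, x}; (¬p → ◇p) ∧ p there: t:F, v:F, x:F. ✗
w: successors {v}; (¬p → ◇p) ∧ p there: v:F. ✗
x: no successors, so ◇((¬p → ◇p) ∧ p) fails. ✗
— 1 world.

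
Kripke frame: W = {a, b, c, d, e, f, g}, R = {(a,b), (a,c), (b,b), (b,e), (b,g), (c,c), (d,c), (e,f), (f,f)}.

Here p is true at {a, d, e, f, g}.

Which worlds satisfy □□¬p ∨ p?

a: □□¬p is F, p is T. ✓
b: □□¬p is F, p is F. ✗
c: □□¬p is T, p is F. ✓
d: □□¬p is T, p is T. ✓
e: □□¬p is F, p is T. ✓
f: □□¬p is F, p is T. ✓
g: □□¬p is T, p is T. ✓

{a, c, d, e, f, g}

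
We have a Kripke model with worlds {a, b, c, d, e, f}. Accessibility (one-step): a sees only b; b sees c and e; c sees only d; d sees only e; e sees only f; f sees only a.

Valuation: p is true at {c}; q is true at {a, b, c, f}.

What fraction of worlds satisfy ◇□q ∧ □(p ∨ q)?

1/3

a: ◇□q is F, □(p ∨ q) is T. ✗
b: ◇□q is T, □(p ∨ q) is F. ✗
c: ◇□q is F, □(p ∨ q) is F. ✗
d: ◇□q is T, □(p ∨ q) is F. ✗
e: ◇□q is T, □(p ∨ q) is T. ✓
f: ◇□q is T, □(p ∨ q) is T. ✓
That's 2 of 6 worlds, so 2/6 = 1/3.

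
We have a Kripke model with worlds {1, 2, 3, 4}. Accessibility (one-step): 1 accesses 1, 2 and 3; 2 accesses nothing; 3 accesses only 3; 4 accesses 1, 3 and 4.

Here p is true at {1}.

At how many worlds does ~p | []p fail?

1: ~p is F, []p is F. ✗
2: ~p is T, []p is T. ✓
3: ~p is T, []p is F. ✓
4: ~p is T, []p is F. ✓
Satisfying worlds: {2, 3, 4}.
So ~p | []p fails at the other 1 world.

1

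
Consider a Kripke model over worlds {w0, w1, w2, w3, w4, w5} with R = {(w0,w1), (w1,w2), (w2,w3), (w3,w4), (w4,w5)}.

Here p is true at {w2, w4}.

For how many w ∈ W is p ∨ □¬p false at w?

2

w0: p is F, □¬p is T. ✓
w1: p is F, □¬p is F. ✗
w2: p is T, □¬p is T. ✓
w3: p is F, □¬p is F. ✗
w4: p is T, □¬p is T. ✓
w5: p is F, □¬p is T. ✓
Satisfying worlds: {w0, w2, w4, w5}.
So p ∨ □¬p fails at the other 2 worlds.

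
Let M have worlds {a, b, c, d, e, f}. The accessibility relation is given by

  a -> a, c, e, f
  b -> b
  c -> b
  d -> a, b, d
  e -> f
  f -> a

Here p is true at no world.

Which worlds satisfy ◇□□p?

a: successors {a, c, e, f}; □□p there: a:F, c:F, e:F, f:F. ✗
b: successors {b}; □□p there: b:F. ✗
c: successors {b}; □□p there: b:F. ✗
d: successors {a, b, d}; □□p there: a:F, b:F, d:F. ✗
e: successors {f}; □□p there: f:F. ✗
f: successors {a}; □□p there: a:F. ✗

∅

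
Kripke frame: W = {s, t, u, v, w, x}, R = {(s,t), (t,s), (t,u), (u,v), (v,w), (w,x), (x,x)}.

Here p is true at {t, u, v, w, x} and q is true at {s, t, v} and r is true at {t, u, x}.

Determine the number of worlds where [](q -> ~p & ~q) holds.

3

s: successors {t}; q -> ~p & ~q there: t:F. ✗
t: successors {s, u}; q -> ~p & ~q there: s:F, u:T. ✗
u: successors {v}; q -> ~p & ~q there: v:F. ✗
v: successors {w}; q -> ~p & ~q there: w:T. ✓
w: successors {x}; q -> ~p & ~q there: x:T. ✓
x: successors {x}; q -> ~p & ~q there: x:T. ✓
Satisfying worlds: {v, w, x}.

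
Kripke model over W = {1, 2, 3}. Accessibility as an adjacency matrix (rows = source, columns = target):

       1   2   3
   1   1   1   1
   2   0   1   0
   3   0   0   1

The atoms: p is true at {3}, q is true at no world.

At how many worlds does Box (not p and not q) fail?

2

1: successors {1, 2, 3}; not p and not q there: 1:T, 2:T, 3:F. ✗
2: successors {2}; not p and not q there: 2:T. ✓
3: successors {3}; not p and not q there: 3:F. ✗
Satisfying worlds: {2}.
So Box (not p and not q) fails at the other 2 worlds.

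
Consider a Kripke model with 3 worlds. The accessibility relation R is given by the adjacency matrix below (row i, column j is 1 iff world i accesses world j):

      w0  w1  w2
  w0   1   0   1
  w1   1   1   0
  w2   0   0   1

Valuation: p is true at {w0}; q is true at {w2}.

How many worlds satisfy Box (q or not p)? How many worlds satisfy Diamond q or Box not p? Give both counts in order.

1 and 2

For Box (q or not p):
w0: successors {w0, w2}; q or not p there: w0:F, w2:T. ✗
w1: successors {w0, w1}; q or not p there: w0:F, w1:T. ✗
w2: successors {w2}; q or not p there: w2:T. ✓
— 1 world.
For Diamond q or Box not p:
w0: Diamond q is T, Box not p is F. ✓
w1: Diamond q is F, Box not p is F. ✗
w2: Diamond q is T, Box not p is T. ✓
— 2 worlds.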